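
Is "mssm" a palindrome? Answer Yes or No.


Input string: 'mssm'
Reversed: 'mssm'
Compare pairs: s[0]='m' vs s[3]='m' (match), s[1]='s' vs s[2]='s' (match)
Palindrome: Yes


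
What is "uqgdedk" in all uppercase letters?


Input string: 'uqgdedk'
Operation: convert each letter to uppercase
Mapping: 'u'->'U', 'q'->'Q', 'g'->'G', 'd'->'D', 'e'->'E', 'd'->'D', 'k'->'K'
Result: UQGDEDK


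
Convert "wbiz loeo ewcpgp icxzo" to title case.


Input string: 'wbiz loeo ewcpgp icxzo'
Operation: capitalize first letter of each word
Word transformations: 'wbiz'->'Wbiz', 'loeo'->'Loeo', 'ewcpgp'->'Ewcpgp', 'icxzo'->'Icxzo'
Result: Wbiz Loeo Ewcpgp Icxzo


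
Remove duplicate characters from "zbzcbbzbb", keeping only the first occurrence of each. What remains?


Input: 'zbzcbbzbb'
Operation: keep first occurrence of each character
Scan: s[0]='z' new -> keep; s[1]='b' new -> keep; s[2]='z' seen -> skip; s[3]='c' new -> keep; s[4]='b' seen -> skip; s[5]='b' seen -> skip; s[6]='z' seen -> skip; s[7]='b' seen -> skip; s[8]='b' seen -> skip
Result: zbc


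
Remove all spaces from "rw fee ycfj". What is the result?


Input string: 'rw fee ycfj'
Operation: remove all spaces
Words: 'rw', 'fee', 'ycfj'
Join without spaces: rwfeeycfj


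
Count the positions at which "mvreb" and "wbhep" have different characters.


String 1: 'mvreb'
String 2: 'wbhep'
Compare each position: pos 0: 'm'!='w', pos 1: 'v'!='b', pos 2: 'r'!='h', pos 3: 'e'=='e', pos 4: 'b'!='p'
Differing positions: 4
Hamming distance: 4


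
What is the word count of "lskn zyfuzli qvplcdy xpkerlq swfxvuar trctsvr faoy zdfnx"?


Input string: 'lskn zyfuzli qvplcdy xpkerlq swfxvuar trctsvr faoy zdfnx'
Operation: split by spaces
Words found: 'lskn', 'zyfuzli', 'qvplcdy', 'xpkerlq', 'swfxvuar', 'trctsvr', 'faoy', 'zdfnx'
Word count: 8


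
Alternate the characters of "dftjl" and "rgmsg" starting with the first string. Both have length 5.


String 1: 'dftjl'
String 2: 'rgmsg'
Operation: alternate characters
Pairs: 'd'+'r', 'f'+'g', 't'+'m', 'j'+'s', 'l'+'g'
Result: drfgtmjslg


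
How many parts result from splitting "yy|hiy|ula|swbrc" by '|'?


Input string: 'yy|hiy|ula|swbrc'
Delimiter: '|'
Split result: 'yy', 'hiy', 'ula', 'swbrc'
Number of parts: 4


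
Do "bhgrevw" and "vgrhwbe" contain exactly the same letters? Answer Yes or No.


String 1: 'bhgrevw' -> sorted: 'beghrvw'
String 2: 'vgrhwbe' -> sorted: 'beghrvw'
Compare sorted forms: 'beghrvw' == 'beghrvw'
Anagram: Yes


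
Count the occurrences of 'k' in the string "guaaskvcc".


Input string: 'guaaskvcc'
Target character: 'k'
Scan each position: s[5]='k'
Matches found at indices: 5
Total: 1


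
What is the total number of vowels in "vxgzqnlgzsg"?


Input string: 'vxgzqnlgzsg'
Operation: count vowels (a, e, i, o, u)
Scan: s[0]='v', s[1]='x', s[2]='g', s[3]='z', s[4]='q', s[5]='n', s[6]='l', s[7]='g', s[8]='z', s[9]='s', s[10]='g'
Vowels found: 0
Result: 0


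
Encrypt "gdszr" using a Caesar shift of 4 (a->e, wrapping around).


Input: 'gdszr', shift = 4
Operation: for each letter, (position + 4) mod 26
Mapping: 'g'(6+4=10)->'k', 'd'(3+4=7)->'h', 's'(18+4=22)->'w', 'z'(25+4=29, 29 mod 26=3)->'d', 'r'(17+4=21)->'v'
Result: khwdv


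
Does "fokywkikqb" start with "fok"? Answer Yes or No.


Input string: 'fokywkikqb'
Prefix to check: 'fok'
First 3 characters of input: 'fok'
Match: True
Result: Yes


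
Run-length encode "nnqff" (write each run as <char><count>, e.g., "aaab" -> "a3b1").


Input: 'nnqff'
Operation: identify consecutive runs
Runs: 'nn' -> n2, 'q' -> q1, 'ff' -> f2
Encoded: n2q1f2


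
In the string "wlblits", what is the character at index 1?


Input string: 'wlblits'
Operation: get character at index 1
Index mapping: s[0]='w', s[1]='l'
Result: 'l'


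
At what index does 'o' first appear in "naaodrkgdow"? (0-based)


Input string: 'naaodrkgdow'
Target: 'o'
Scanning left to right: s[0]='n', s[1]='a', s[2]='a', s[3]='o'
First match at index: 3


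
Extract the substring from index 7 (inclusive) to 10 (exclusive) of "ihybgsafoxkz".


Input string: 'ihybgsafoxkz'
Operation: slice [7:10]
Extract characters: s[7]='f', s[8]='o', s[9]='x'
Result: fox


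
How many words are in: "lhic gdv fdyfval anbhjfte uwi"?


Input string: 'lhic gdv fdyfval anbhjfte uwi'
Operation: split by spaces
Words found: 'lhic', 'gdv', 'fdyfval', 'anbhjfte', 'uwi'
Word count: 5


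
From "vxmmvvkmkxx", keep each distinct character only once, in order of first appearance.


Input: 'vxmmvvkmkxx'
Operation: keep first occurrence of each character
Scan: s[0]='v' new -> keep; s[1]='x' new -> keep; s[2]='m' new -> keep; s[3]='m' seen -> skip; s[4]='v' seen -> skip; s[5]='v' seen -> skip; s[6]='k' new -> keep; s[7]='m' seen -> skip; s[8]='k' seen -> skip; s[9]='x' seen -> skip; s[10]='x' seen -> skip
Result: vxmk


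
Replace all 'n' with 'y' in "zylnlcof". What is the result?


Input string: 'zylnlcof'
Operation: replace 'n' with 'y'
Positions of 'n': 3
After replacement: zylylcof


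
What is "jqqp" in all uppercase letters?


Input string: 'jqqp'
Operation: convert each letter to uppercase
Mapping: 'j'->'J', 'q'->'Q', 'q'->'Q', 'p'->'P'
Result: JQQP


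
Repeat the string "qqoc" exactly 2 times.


Input string: 'qqoc'
Operation: repeat 2 times
Concatenation: 'qqoc' + 'qqoc'
Result: qqocqqoc


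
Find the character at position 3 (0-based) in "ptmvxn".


Input string: 'ptmvxn'
Operation: get character at index 3
Index mapping: s[0]='p', s[1]='t', s[2]='m', s[3]='v'
Result: 'v'


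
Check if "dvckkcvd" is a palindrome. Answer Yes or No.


Input string: 'dvckkcvd'
Reversed: 'dvckkcvd'
Compare pairs: s[0]='d' vs s[7]='d' (match), s[1]='v' vs s[6]='v' (match), s[2]='c' vs s[5]='c' (match), s[3]='k' vs s[4]='k' (match)
Palindrome: Yes


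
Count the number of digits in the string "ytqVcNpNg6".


Input string: 'ytqVcNpNg6'
Operation: count digit characters (0-9)
Scan: 'y', 't', 'q', 'V', 'c', 'N', 'p', 'N', 'g', '6'(digit)
Digits found: 1
Result: 1


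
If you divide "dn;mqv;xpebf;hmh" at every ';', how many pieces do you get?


Input string: 'dn;mqv;xpebf;hmh'
Delimiter: ';'
Split result: 'dn', 'mqv', 'xpebf', 'hmh'
Number of parts: 4


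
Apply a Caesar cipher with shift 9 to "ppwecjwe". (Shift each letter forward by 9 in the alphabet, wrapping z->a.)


Input: 'ppwecjwe', shift = 9
Operation: for each letter, (position + 9) mod 26
Mapping: 'p'(15+9=24)->'y', 'p'(15+9=24)->'y', 'w'(22+9=31, 31 mod 26=5)->'f', 'e'(4+9=13)->'n', 'c'(2+9=11)->'l', 'j'(9+9=18)->'s', 'w'(22+9=31, 31 mod 26=5)->'f', 'e'(4+9=13)->'n'
Result: yyfnlsfn


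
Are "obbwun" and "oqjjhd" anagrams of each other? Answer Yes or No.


String 1: 'obbwun' -> sorted: 'bbnouw'
String 2: 'oqjjhd' -> sorted: 'dhjjoq'
Compare sorted forms: 'bbnouw' != 'dhjjoq'
Anagram: No


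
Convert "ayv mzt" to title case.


Input string: 'ayv mzt'
Operation: capitalize first letter of each word
Word transformations: 'ayv'->'Ayv', 'mzt'->'Mzt'
Result: Ayv Mzt


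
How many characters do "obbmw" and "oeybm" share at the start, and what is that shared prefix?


String 1: 'obbmw'
String 2: 'oeybm'
Compare position by position:
pos 0: 'o' vs 'o' match
pos 1: 'b' vs 'e' differ -> stop
Longest common prefix: "o" (length 1)


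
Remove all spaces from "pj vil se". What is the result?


Input string: 'pj vil se'
Operation: remove all spaces
Words: 'pj', 'vil', 'se'
Join without spaces: pjvilse


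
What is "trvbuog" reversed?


Input string: 'trvbuog'
Operation: reverse character order
Original order: 't' -> 'r' -> 'v' -> 'b' -> 'u' -> 'o' -> 'g'
Reversed order: 'g' -> 'o' -> 'u' -> 'b' -> 'v' -> 'r' -> 't'
Result: goubvrt


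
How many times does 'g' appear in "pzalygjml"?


Input string: 'pzalygjml'
Target character: 'g'
Scan each position: s[5]='g'
Matches found at indices: 5
Total: 1


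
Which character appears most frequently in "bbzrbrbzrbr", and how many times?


Input: 'bbzrbrbzrbr'
Operation: tally each character
Counts: 'b':5, 'r':4, 'z':2
Maximum: 'b' appears 5 times


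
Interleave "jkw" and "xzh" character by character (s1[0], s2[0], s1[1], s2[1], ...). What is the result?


String 1: 'jkw'
String 2: 'xzh'
Operation: alternate characters
Pairs: 'j'+'x', 'k'+'z', 'w'+'h'
Result: jxkzwh


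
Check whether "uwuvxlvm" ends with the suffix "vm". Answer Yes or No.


Input string: 'uwuvxlvm'
Suffix to check: 'vm'
Last 2 characters of input: 'vm'
Match: True
Result: Yes


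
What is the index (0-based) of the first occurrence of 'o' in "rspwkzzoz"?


Input string: 'rspwkzzoz'
Target: 'o'
Scanning left to right: s[0]='r', s[1]='s', s[2]='p', s[3]='w', s[4]='k', s[5]='z', s[6]='z', s[7]='o'
First match at index: 7


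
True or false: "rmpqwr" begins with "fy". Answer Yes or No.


Input string: 'rmpqwr'
Prefix to check: 'fy'
First 2 characters of input: 'rm'
Match: False
Result: No


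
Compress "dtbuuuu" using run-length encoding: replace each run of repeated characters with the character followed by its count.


Input: 'dtbuuuu'
Operation: identify consecutive runs
Runs: 'd' -> d1, 't' -> t1, 'b' -> b1, 'uuuu' -> u4
Encoded: d1t1b1u4


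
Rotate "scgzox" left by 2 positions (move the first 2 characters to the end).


Input: 'scgzox', shift = 2
Operation: split at index 2 and swap parts
Front part s[0:2] = 'sc'
Back part s[2:] = 'gzox'
Rotated = back + front = 'gzox' + 'sc'
Result: gzoxsc


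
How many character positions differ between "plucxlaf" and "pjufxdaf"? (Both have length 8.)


String 1: 'plucxlaf'
String 2: 'pjufxdaf'
Compare each position: pos 0: 'p'=='p', pos 1: 'l'!='j', pos 2: 'u'=='u', pos 3: 'c'!='f', pos 4: 'x'=='x', pos 5: 'l'!='d', pos 6: 'a'=='a', pos 7: 'f'=='f'
Differing positions: 3
Hamming distance: 3


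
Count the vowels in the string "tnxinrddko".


Input string: 'tnxinrddko'
Operation: count vowels (a, e, i, o, u)
Scan: s[0]='t', s[1]='n', s[2]='x', s[3]='i' (vowel), s[4]='n', s[5]='r', s[6]='d', s[7]='d', s[8]='k', s[9]='o' (vowel)
Vowels found: 2
Result: 2


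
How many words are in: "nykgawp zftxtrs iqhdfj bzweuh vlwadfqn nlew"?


Input string: 'nykgawp zftxtrs iqhdfj bzweuh vlwadfqn nlew'
Operation: split by spaces
Words found: 'nykgawp', 'zftxtrs', 'iqhdfj', 'bzweuh', 'vlwadfqn', 'nlew'
Word count: 6


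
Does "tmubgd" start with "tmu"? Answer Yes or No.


Input string: 'tmubgd'
Prefix to check: 'tmu'
First 3 characters of input: 'tmu'
Match: True
Result: Yes


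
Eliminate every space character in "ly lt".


Input string: 'ly lt'
Operation: remove all spaces
Words: 'ly', 'lt'
Join without spaces: lylt


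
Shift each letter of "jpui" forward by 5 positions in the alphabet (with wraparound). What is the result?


Input: 'jpui', shift = 5
Operation: for each letter, (position + 5) mod 26
Mapping: 'j'(9+5=14)->'o', 'p'(15+5=20)->'u', 'u'(20+5=25)->'z', 'i'(8+5=13)->'n'
Result: ouzn


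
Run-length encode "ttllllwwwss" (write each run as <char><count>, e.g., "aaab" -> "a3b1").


Input: 'ttllllwwwss'
Operation: identify consecutive runs
Runs: 'tt' -> t2, 'llll' -> l4, 'www' -> w3, 'ss' -> s2
Encoded: t2l4w3s2


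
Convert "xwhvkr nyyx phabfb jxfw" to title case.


Input string: 'xwhvkr nyyx phabfb jxfw'
Operation: capitalize first letter of each word
Word transformations: 'xwhvkr'->'Xwhvkr', 'nyyx'->'Nyyx', 'phabfb'->'Phabfb', 'jxfw'->'Jxfw'
Result: Xwhvkr Nyyx Phabfb Jxfw


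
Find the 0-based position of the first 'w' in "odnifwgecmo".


Input string: 'odnifwgecmo'
Target: 'w'
Scanning left to right: s[0]='o', s[1]='d', s[2]='n', s[3]='i', s[4]='f', s[5]='w'
First match at index: 5


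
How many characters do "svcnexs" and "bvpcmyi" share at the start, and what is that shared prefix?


String 1: 'svcnexs'
String 2: 'bvpcmyi'
Compare position by position:
pos 0: 's' vs 'b' differ -> stop
Longest common prefix: "" (length 0)


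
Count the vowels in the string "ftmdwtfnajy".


Input string: 'ftmdwtfnajy'
Operation: count vowels (a, e, i, o, u)
Scan: s[0]='f', s[1]='t', s[2]='m', s[3]='d', s[4]='w', s[5]='t', s[6]='f', s[7]='n', s[8]='a' (vowel), s[9]='j', s[10]='y'
Vowels found: 1
Result: 1


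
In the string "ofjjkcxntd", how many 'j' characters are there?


Input string: 'ofjjkcxntd'
Target character: 'j'
Scan each position: s[2]='j', s[3]='j'
Matches found at indices: 2, 3
Total: 2


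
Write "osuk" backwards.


Input string: 'osuk'
Operation: reverse character order
Original order: 'o' -> 's' -> 'u' -> 'k'
Reversed order: 'k' -> 'u' -> 's' -> 'o'
Result: kuso


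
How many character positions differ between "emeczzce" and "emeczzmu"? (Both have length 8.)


String 1: 'emeczzce'
String 2: 'emeczzmu'
Compare each position: pos 0: 'e'=='e', pos 1: 'm'=='m', pos 2: 'e'=='e', pos 3: 'c'=='c', pos 4: 'z'=='z', pos 5: 'z'=='z', pos 6: 'c'!='m', pos 7: 'e'!='u'
Differing positions: 2
Hamming distance: 2


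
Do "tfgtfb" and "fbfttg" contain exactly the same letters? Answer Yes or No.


String 1: 'tfgtfb' -> sorted: 'bffgtt'
String 2: 'fbfttg' -> sorted: 'bffgtt'
Compare sorted forms: 'bffgtt' == 'bffgtt'
Anagram: Yes


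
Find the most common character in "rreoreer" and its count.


Input: 'rreoreer'
Operation: tally each character
Counts: 'e':3, 'o':1, 'r':4
Maximum: 'r' appears 4 times


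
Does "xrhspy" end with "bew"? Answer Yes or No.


Input string: 'xrhspy'
Suffix to check: 'bew'
Last 3 characters of input: 'spy'
Match: False
Result: No


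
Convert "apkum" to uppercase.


Input string: 'apkum'
Operation: convert each letter to uppercase
Mapping: 'a'->'A', 'p'->'P', 'k'->'K', 'u'->'U', 'm'->'M'
Result: APKUM


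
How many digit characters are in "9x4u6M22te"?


Input string: '9x4u6M22te'
Operation: count digit characters (0-9)
Scan: '9'(digit), 'x', '4'(digit), 'u', '6'(digit), 'M', '2'(digit), '2'(digit), 't', 'e'
Digits found: 5
Result: 5


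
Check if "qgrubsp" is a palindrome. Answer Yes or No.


Input string: 'qgrubsp'
Reversed: 'psburgq'
Compare pairs: s[0]='q' vs s[6]='p' (mismatch), s[1]='g' vs s[5]='s' (mismatch), s[2]='r' vs s[4]='b' (mismatch)
Palindrome: No


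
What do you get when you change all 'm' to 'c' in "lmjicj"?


Input string: 'lmjicj'
Operation: replace 'm' with 'c'
Positions of 'm': 1
After replacement: lcjicj


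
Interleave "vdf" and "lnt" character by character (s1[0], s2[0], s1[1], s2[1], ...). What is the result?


String 1: 'vdf'
String 2: 'lnt'
Operation: alternate characters
Pairs: 'v'+'l', 'd'+'n', 'f'+'t'
Result: vldnft


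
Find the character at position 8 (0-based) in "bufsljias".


Input string: 'bufsljias'
Operation: get character at index 8
Index mapping: s[0]='b', s[1]='u', s[2]='f', s[3]='s', s[4]='l', s[5]='j', s[6]='i', s[7]='a', s[8]='s'
Result: 's'


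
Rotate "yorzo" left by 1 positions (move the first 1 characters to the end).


Input: 'yorzo', shift = 1
Operation: split at index 1 and swap parts
Front part s[0:1] = 'y'
Back part s[1:] = 'orzo'
Rotated = back + front = 'orzo' + 'y'
Result: orzoy


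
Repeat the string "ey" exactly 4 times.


Input string: 'ey'
Operation: repeat 4 times
Concatenation: 'ey' + 'ey' + 'ey' + 'ey'
Result: eyeyeyey


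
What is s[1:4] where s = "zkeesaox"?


Input string: 'zkeesaox'
Operation: slice [1:4]
Extract characters: s[1]='k', s[2]='e', s[3]='e'
Result: kee


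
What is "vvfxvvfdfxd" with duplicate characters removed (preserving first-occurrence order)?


Input: 'vvfxvvfdfxd'
Operation: keep first occurrence of each character
Scan: s[0]='v' new -> keep; s[1]='v' seen -> skip; s[2]='f' new -> keep; s[3]='x' new -> keep; s[4]='v' seen -> skip; s[5]='v' seen -> skip; s[6]='f' seen -> skip; s[7]='d' new -> keep; s[8]='f' seen -> skip; s[9]='x' seen -> skip; s[10]='d' seen -> skip
Result: vfxd


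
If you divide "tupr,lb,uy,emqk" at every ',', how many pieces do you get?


Input string: 'tupr,lb,uy,emqk'
Delimiter: ','
Split result: 'tupr', 'lb', 'uy', 'emqk'
Number of parts: 4


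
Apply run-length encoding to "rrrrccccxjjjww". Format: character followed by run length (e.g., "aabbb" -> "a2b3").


Input: 'rrrrccccxjjjww'
Operation: identify consecutive runs
Runs: 'rrrr' -> r4, 'cccc' -> c4, 'x' -> x1, 'jjj' -> j3, 'ww' -> w2
Encoded: r4c4x1j3w2


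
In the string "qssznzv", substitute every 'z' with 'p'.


Input string: 'qssznzv'
Operation: replace 'z' with 'p'
Positions of 'z': 3, 5
After replacement: qsspnpv


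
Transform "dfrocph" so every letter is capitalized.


Input string: 'dfrocph'
Operation: convert each letter to uppercase
Mapping: 'd'->'D', 'f'->'F', 'r'->'R', 'o'->'O', 'c'->'C', 'p'->'P', 'h'->'H'
Result: DFROCPH


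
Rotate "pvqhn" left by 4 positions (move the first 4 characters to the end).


Input: 'pvqhn', shift = 4
Operation: split at index 4 and swap parts
Front part s[0:4] = 'pvqh'
Back part s[4:] = 'n'
Rotated = back + front = 'n' + 'pvqh'
Result: npvqh


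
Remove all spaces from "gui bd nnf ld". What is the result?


Input string: 'gui bd nnf ld'
Operation: remove all spaces
Words: 'gui', 'bd', 'nnf', 'ld'
Join without spaces: guibdnnfld


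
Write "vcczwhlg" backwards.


Input string: 'vcczwhlg'
Operation: reverse character order
Original order: 'v' -> 'c' -> 'c' -> 'z' -> 'w' -> 'h' -> 'l' -> 'g'
Reversed order: 'g' -> 'l' -> 'h' -> 'w' -> 'z' -> 'c' -> 'c' -> 'v'
Result: glhwzccv


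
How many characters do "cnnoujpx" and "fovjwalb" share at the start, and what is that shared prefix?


String 1: 'cnnoujpx'
String 2: 'fovjwalb'
Compare position by position:
pos 0: 'c' vs 'f' differ -> stop
Longest common prefix: "" (length 0)


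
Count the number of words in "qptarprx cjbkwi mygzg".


Input string: 'qptarprx cjbkwi mygzg'
Operation: split by spaces
Words found: 'qptarprx', 'cjbkwi', 'mygzg'
Word count: 3


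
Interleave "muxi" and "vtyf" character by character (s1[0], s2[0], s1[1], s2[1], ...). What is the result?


String 1: 'muxi'
String 2: 'vtyf'
Operation: alternate characters
Pairs: 'm'+'v', 'u'+'t', 'x'+'y', 'i'+'f'
Result: mvutxyif


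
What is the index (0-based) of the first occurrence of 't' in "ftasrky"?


Input string: 'ftasrky'
Target: 't'
Scanning left to right: s[0]='f', s[1]='t'
First match at index: 1


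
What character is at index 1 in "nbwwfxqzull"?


Input string: 'nbwwfxqzull'
Operation: get character at index 1
Index mapping: s[0]='n', s[1]='b'
Result: 'b'


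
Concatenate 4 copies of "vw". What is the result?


Input string: 'vw'
Operation: repeat 4 times
Concatenation: 'vw' + 'vw' + 'vw' + 'vw'
Result: vwvwvwvw


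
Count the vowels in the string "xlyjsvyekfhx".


Input string: 'xlyjsvyekfhx'
Operation: count vowels (a, e, i, o, u)
Scan: s[0]='x', s[1]='l', s[2]='y', s[3]='j', s[4]='s', s[5]='v', s[6]='y', s[7]='e' (vowel), s[8]='k', s[9]='f', s[10]='h', s[11]='x'
Vowels found: 1
Result: 1


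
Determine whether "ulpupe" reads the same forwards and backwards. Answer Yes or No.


Input string: 'ulpupe'
Reversed: 'epuplu'
Compare pairs: s[0]='u' vs s[5]='e' (mismatch), s[1]='l' vs s[4]='p' (mismatch), s[2]='p' vs s[3]='u' (mismatch)
Palindrome: No


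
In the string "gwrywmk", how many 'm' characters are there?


Input string: 'gwrywmk'
Target character: 'm'
Scan each position: s[5]='m'
Matches found at indices: 5
Total: 1


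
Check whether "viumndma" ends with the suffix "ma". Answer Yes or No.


Input string: 'viumndma'
Suffix to check: 'ma'
Last 2 characters of input: 'ma'
Match: True
Result: Yes


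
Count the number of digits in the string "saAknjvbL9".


Input string: 'saAknjvbL9'
Operation: count digit characters (0-9)
Scan: 's', 'a', 'A', 'k', 'n', 'j', 'v', 'b', 'L', '9'(digit)
Digits found: 1
Result: 1


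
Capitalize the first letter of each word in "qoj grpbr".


Input string: 'qoj grpbr'
Operation: capitalize first letter of each word
Word transformations: 'qoj'->'Qoj', 'grpbr'->'Grpbr'
Result: Qoj Grpbr


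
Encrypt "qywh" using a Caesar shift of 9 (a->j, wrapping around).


Input: 'qywh', shift = 9
Operation: for each letter, (position + 9) mod 26
Mapping: 'q'(16+9=25)->'z', 'y'(24+9=33, 33 mod 26=7)->'h', 'w'(22+9=31, 31 mod 26=5)->'f', 'h'(7+9=16)->'q'
Result: zhfq


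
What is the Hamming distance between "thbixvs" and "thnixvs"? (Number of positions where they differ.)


String 1: 'thbixvs'
String 2: 'thnixvs'
Compare each position: pos 0: 't'=='t', pos 1: 'h'=='h', pos 2: 'b'!='n', pos 3: 'i'=='i', pos 4: 'x'=='x', pos 5: 'v'=='v', pos 6: 's'=='s'
Differing positions: 1
Hamming distance: 1


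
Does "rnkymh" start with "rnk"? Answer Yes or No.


Input string: 'rnkymh'
Prefix to check: 'rnk'
First 3 characters of input: 'rnk'
Match: True
Result: Yes


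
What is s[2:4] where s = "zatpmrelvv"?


Input string: 'zatpmrelvv'
Operation: slice [2:4]
Extract characters: s[2]='t', s[3]='p'
Result: tp


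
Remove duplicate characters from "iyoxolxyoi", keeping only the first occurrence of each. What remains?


Input: 'iyoxolxyoi'
Operation: keep first occurrence of each character
Scan: s[0]='i' new -> keep; s[1]='y' new -> keep; s[2]='o' new -> keep; s[3]='x' new -> keep; s[4]='o' seen -> skip; s[5]='l' new -> keep; s[6]='x' seen -> skip; s[7]='y' seen -> skip; s[8]='o' seen -> skip; s[9]='i' seen -> skip
Result: iyoxl


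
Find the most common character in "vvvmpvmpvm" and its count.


Input: 'vvvmpvmpvm'
Operation: tally each character
Counts: 'm':3, 'p':2, 'v':5
Maximum: 'v' appears 5 times


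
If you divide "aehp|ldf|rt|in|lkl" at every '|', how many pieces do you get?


Input string: 'aehp|ldf|rt|in|lkl'
Delimiter: '|'
Split result: 'aehp', 'ldf', 'rt', 'in', 'lkl'
Number of parts: 5


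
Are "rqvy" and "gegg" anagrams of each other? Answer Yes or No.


String 1: 'rqvy' -> sorted: 'qrvy'
String 2: 'gegg' -> sorted: 'eggg'
Compare sorted forms: 'qrvy' != 'eggg'
Anagram: No


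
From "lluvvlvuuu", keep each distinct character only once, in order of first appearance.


Input: 'lluvvlvuuu'
Operation: keep first occurrence of each character
Scan: s[0]='l' new -> keep; s[1]='l' seen -> skip; s[2]='u' new -> keep; s[3]='v' new -> keep; s[4]='v' seen -> skip; s[5]='l' seen -> skip; s[6]='v' seen -> skip; s[7]='u' seen -> skip; s[8]='u' seen -> skip; s[9]='u' seen -> skip
Result: luv


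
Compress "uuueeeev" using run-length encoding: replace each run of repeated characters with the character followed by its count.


Input: 'uuueeeev'
Operation: identify consecutive runs
Runs: 'uuu' -> u3, 'eeee' -> e4, 'v' -> v1
Encoded: u3e4v1


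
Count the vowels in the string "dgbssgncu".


Input string: 'dgbssgncu'
Operation: count vowels (a, e, i, o, u)
Scan: s[0]='d', s[1]='g', s[2]='b', s[3]='s', s[4]='s', s[5]='g', s[6]='n', s[7]='c', s[8]='u' (vowel)
Vowels found: 1
Result: 1


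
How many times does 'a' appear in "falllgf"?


Input string: 'falllgf'
Target character: 'a'
Scan each position: s[1]='a'
Matches found at indices: 1
Total: 1


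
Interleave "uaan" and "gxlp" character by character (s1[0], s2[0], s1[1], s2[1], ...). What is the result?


String 1: 'uaan'
String 2: 'gxlp'
Operation: alternate characters
Pairs: 'u'+'g', 'a'+'x', 'a'+'l', 'n'+'p'
Result: ugaxalnp


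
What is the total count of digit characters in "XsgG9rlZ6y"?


Input string: 'XsgG9rlZ6y'
Operation: count digit characters (0-9)
Scan: 'X', 's', 'g', 'G', '9'(digit), 'r', 'l', 'Z', '6'(digit), 'y'
Digits found: 2
Result: 2


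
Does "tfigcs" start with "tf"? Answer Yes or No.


Input string: 'tfigcs'
Prefix to check: 'tf'
First 2 characters of input: 'tf'
Match: True
Result: Yes


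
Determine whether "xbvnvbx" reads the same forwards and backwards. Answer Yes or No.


Input string: 'xbvnvbx'
Reversed: 'xbvnvbx'
Compare pairs: s[0]='x' vs s[6]='x' (match), s[1]='b' vs s[5]='b' (match), s[2]='v' vs s[4]='v' (match)
Palindrome: Yes


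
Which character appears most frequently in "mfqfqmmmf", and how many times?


Input: 'mfqfqmmmf'
Operation: tally each character
Counts: 'f':3, 'm':4, 'q':2
Maximum: 'm' appears 4 times


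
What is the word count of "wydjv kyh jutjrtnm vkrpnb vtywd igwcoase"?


Input string: 'wydjv kyh jutjrtnm vkrpnb vtywd igwcoase'
Operation: split by spaces
Words found: 'wydjv', 'kyh', 'jutjrtnm', 'vkrpnb', 'vtywd', 'igwcoase'
Word count: 6


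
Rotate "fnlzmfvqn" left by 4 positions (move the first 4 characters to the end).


Input: 'fnlzmfvqn', shift = 4
Operation: split at index 4 and swap parts
Front part s[0:4] = 'fnlz'
Back part s[4:] = 'mfvqn'
Rotated = back + front = 'mfvqn' + 'fnlz'
Result: mfvqnfnlz


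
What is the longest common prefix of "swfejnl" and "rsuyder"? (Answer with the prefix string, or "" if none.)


String 1: 'swfejnl'
String 2: 'rsuyder'
Compare position by position:
pos 0: 's' vs 'r' differ -> stop
Longest common prefix: "" (length 0)


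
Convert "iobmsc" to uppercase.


Input string: 'iobmsc'
Operation: convert each letter to uppercase
Mapping: 'i'->'I', 'o'->'O', 'b'->'B', 'm'->'M', 's'->'S', 'c'->'C'
Result: IOBMSC


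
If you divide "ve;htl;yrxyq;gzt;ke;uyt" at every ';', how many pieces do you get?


Input string: 've;htl;yrxyq;gzt;ke;uyt'
Delimiter: ';'
Split result: 've', 'htl', 'yrxyq', 'gzt', 'ke', 'uyt'
Number of parts: 6


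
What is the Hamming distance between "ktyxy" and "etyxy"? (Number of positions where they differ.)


String 1: 'ktyxy'
String 2: 'etyxy'
Compare each position: pos 0: 'k'!='e', pos 1: 't'=='t', pos 2: 'y'=='y', pos 3: 'x'=='x', pos 4: 'y'=='y'
Differing positions: 1
Hamming distance: 1


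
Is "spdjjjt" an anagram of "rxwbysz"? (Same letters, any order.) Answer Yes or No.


String 1: 'rxwbysz' -> sorted: 'brswxyz'
String 2: 'spdjjjt' -> sorted: 'djjjpst'
Compare sorted forms: 'brswxyz' != 'djjjpst'
Anagram: No


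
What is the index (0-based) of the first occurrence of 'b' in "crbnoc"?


Input string: 'crbnoc'
Target: 'b'
Scanning left to right: s[0]='c', s[1]='r', s[2]='b'
First match at index: 2


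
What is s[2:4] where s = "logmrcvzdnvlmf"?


Input string: 'logmrcvzdnvlmf'
Operation: slice [2:4]
Extract characters: s[2]='g', s[3]='m'
Result: gm


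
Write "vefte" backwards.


Input string: 'vefte'
Operation: reverse character order
Original order: 'v' -> 'e' -> 'f' -> 't' -> 'e'
Reversed order: 'e' -> 't' -> 'f' -> 'e' -> 'v'
Result: etfev


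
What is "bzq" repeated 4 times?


Input string: 'bzq'
Operation: repeat 4 times
Concatenation: 'bzq' + 'bzq' + 'bzq' + 'bzq'
Result: bzqbzqbzqbzq


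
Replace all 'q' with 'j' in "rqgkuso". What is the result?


Input string: 'rqgkuso'
Operation: replace 'q' with 'j'
Positions of 'q': 1
After replacement: rjgkuso


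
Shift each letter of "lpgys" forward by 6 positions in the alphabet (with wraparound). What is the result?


Input: 'lpgys', shift = 6
Operation: for each letter, (position + 6) mod 26
Mapping: 'l'(11+6=17)->'r', 'p'(15+6=21)->'v', 'g'(6+6=12)->'m', 'y'(24+6=30, 30 mod 26=4)->'e', 's'(18+6=24)->'y'
Result: rvmey


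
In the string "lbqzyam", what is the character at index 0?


Input string: 'lbqzyam'
Operation: get character at index 0
Index mapping: s[0]='l'
Result: 'l'


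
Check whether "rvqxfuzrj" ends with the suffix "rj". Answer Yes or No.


Input string: 'rvqxfuzrj'
Suffix to check: 'rj'
Last 2 characters of input: 'rj'
Match: True
Result: Yes


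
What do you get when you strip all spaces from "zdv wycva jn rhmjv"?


Input string: 'zdv wycva jn rhmjv'
Operation: remove all spaces
Words: 'zdv', 'wycva', 'jn', 'rhmjv'
Join without spaces: zdvwycvajnrhmjv


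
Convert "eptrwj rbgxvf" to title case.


Input string: 'eptrwj rbgxvf'
Operation: capitalize first letter of each word
Word transformations: 'eptrwj'->'Eptrwj', 'rbgxvf'->'Rbgxvf'
Result: Eptrwj Rbgxvf


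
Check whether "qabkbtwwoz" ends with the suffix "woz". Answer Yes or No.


Input string: 'qabkbtwwoz'
Suffix to check: 'woz'
Last 3 characters of input: 'woz'
Match: True
Result: Yes


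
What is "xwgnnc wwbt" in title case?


Input string: 'xwgnnc wwbt'
Operation: capitalize first letter of each word
Word transformations: 'xwgnnc'->'Xwgnnc', 'wwbt'->'Wwbt'
Result: Xwgnnc Wwbt


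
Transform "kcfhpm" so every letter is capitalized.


Input string: 'kcfhpm'
Operation: convert each letter to uppercase
Mapping: 'k'->'K', 'c'->'C', 'f'->'F', 'h'->'H', 'p'->'P', 'm'->'M'
Result: KCFHPM


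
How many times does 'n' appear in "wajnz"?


Input string: 'wajnz'
Target character: 'n'
Scan each position: s[3]='n'
Matches found at indices: 3
Total: 1


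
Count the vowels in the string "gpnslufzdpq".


Input string: 'gpnslufzdpq'
Operation: count vowels (a, e, i, o, u)
Scan: s[0]='g', s[1]='p', s[2]='n', s[3]='s', s[4]='l', s[5]='u' (vowel), s[6]='f', s[7]='z', s[8]='d', s[9]='p', s[10]='q'
Vowels found: 1
Result: 1


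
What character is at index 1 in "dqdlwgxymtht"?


Input string: 'dqdlwgxymtht'
Operation: get character at index 1
Index mapping: s[0]='d', s[1]='q'
Result: 'q'


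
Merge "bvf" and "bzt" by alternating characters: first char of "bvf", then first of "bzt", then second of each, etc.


String 1: 'bvf'
String 2: 'bzt'
Operation: alternate characters
Pairs: 'b'+'b', 'v'+'z', 'f'+'t'
Result: bbvzft


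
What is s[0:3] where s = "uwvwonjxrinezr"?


Input string: 'uwvwonjxrinezr'
Operation: slice [0:3]
Extract characters: s[0]='u', s[1]='w', s[2]='v'
Result: uwv


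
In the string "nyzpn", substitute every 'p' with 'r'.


Input string: 'nyzpn'
Operation: replace 'p' with 'r'
Positions of 'p': 3
After replacement: nyzrn


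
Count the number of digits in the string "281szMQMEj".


Input string: '281szMQMEj'
Operation: count digit characters (0-9)
Scan: '2'(digit), '8'(digit), '1'(digit), 's', 'z', 'M', 'Q', 'M', 'E', 'j'
Digits found: 3
Result: 3


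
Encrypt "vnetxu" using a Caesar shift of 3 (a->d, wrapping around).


Input: 'vnetxu', shift = 3
Operation: for each letter, (position + 3) mod 26
Mapping: 'v'(21+3=24)->'y', 'n'(13+3=16)->'q', 'e'(4+3=7)->'h', 't'(19+3=22)->'w', 'x'(23+3=26, 26 mod 26=0)->'a', 'u'(20+3=23)->'x'
Result: yqhwax


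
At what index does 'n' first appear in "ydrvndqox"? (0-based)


Input string: 'ydrvndqox'
Target: 'n'
Scanning left to right: s[0]='y', s[1]='d', s[2]='r', s[3]='v', s[4]='n'
First match at index: 4


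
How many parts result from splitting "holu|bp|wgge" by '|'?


Input string: 'holu|bp|wgge'
Delimiter: '|'
Split result: 'holu', 'bp', 'wgge'
Number of parts: 3


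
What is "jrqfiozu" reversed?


Input string: 'jrqfiozu'
Operation: reverse character order
Original order: 'j' -> 'r' -> 'q' -> 'f' -> 'i' -> 'o' -> 'z' -> 'u'
Reversed order: 'u' -> 'z' -> 'o' -> 'i' -> 'f' -> 'q' -> 'r' -> 'j'
Result: uzoifqrj


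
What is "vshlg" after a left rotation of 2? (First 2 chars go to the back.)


Input: 'vshlg', shift = 2
Operation: split at index 2 and swap parts
Front part s[0:2] = 'vs'
Back part s[2:] = 'hlg'
Rotated = back + front = 'hlg' + 'vs'
Result: hlgvs


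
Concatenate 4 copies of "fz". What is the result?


Input string: 'fz'
Operation: repeat 4 times
Concatenation: 'fz' + 'fz' + 'fz' + 'fz'
Result: fzfzfzfz


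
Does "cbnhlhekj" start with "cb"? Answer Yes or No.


Input string: 'cbnhlhekj'
Prefix to check: 'cb'
First 2 characters of input: 'cb'
Match: True
Result: Yes


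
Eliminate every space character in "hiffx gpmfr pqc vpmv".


Input string: 'hiffx gpmfr pqc vpmv'
Operation: remove all spaces
Words: 'hiffx', 'gpmfr', 'pqc', 'vpmv'
Join without spaces: hiffxgpmfrpqcvpmv


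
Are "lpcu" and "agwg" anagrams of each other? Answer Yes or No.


String 1: 'lpcu' -> sorted: 'clpu'
String 2: 'agwg' -> sorted: 'aggw'
Compare sorted forms: 'clpu' != 'aggw'
Anagram: No


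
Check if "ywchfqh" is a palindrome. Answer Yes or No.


Input string: 'ywchfqh'
Reversed: 'hqfhcwy'
Compare pairs: s[0]='y' vs s[6]='h' (mismatch), s[1]='w' vs s[5]='q' (mismatch), s[2]='c' vs s[4]='f' (mismatch)
Palindrome: No


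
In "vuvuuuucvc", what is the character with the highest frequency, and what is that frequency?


Input: 'vuvuuuucvc'
Operation: tally each character
Counts: 'c':2, 'u':5, 'v':3
Maximum: 'u' appears 5 times


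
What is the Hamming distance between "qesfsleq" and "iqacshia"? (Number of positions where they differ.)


String 1: 'qesfsleq'
String 2: 'iqacshia'
Compare each position: pos 0: 'q'!='i', pos 1: 'e'!='q', pos 2: 's'!='a', pos 3: 'f'!='c', pos 4: 's'=='s', pos 5: 'l'!='h', pos 6: 'e'!='i', pos 7: 'q'!='a'
Differing positions: 7
Hamming distance: 7


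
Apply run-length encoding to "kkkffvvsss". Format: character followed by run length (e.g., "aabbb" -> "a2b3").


Input: 'kkkffvvsss'
Operation: identify consecutive runs
Runs: 'kkk' -> k3, 'ff' -> f2, 'vv' -> v2, 'sss' -> s3
Encoded: k3f2v2s3


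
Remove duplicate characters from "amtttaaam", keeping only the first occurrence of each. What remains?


Input: 'amtttaaam'
Operation: keep first occurrence of each character
Scan: s[0]='a' new -> keep; s[1]='m' new -> keep; s[2]='t' new -> keep; s[3]='t' seen -> skip; s[4]='t' seen -> skip; s[5]='a' seen -> skip; s[6]='a' seen -> skip; s[7]='a' seen -> skip; s[8]='m' seen -> skip
Result: amt


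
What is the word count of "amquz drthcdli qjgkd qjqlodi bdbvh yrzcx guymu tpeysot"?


Input string: 'amquz drthcdli qjgkd qjqlodi bdbvh yrzcx guymu tpeysot'
Operation: split by spaces
Words found: 'amquz', 'drthcdli', 'qjgkd', 'qjqlodi', 'bdbvh', 'yrzcx', 'guymu', 'tpeysot'
Word count: 8


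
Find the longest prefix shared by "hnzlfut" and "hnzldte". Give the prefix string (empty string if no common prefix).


String 1: 'hnzlfut'
String 2: 'hnzldte'
Compare position by position:
pos 0: 'h' vs 'h' match
pos 1: 'n' vs 'n' match
pos 2: 'z' vs 'z' match
pos 3: 'l' vs 'l' match
pos 4: 'f' vs 'd' differ -> stop
Longest common prefix: "hnzl" (length 4)


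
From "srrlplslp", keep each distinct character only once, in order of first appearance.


Input: 'srrlplslp'
Operation: keep first occurrence of each character
Scan: s[0]='s' new -> keep; s[1]='r' new -> keep; s[2]='r' seen -> skip; s[3]='l' new -> keep; s[4]='p' new -> keep; s[5]='l' seen -> skip; s[6]='s' seen -> skip; s[7]='l' seen -> skip; s[8]='p' seen -> skip
Result: srlp


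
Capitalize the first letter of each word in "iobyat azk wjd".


Input string: 'iobyat azk wjd'
Operation: capitalize first letter of each word
Word transformations: 'iobyat'->'Iobyat', 'azk'->'Azk', 'wjd'->'Wjd'
Result: Iobyat Azk Wjd


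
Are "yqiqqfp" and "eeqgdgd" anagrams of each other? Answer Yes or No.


String 1: 'yqiqqfp' -> sorted: 'fipqqqy'
String 2: 'eeqgdgd' -> sorted: 'ddeeggq'
Compare sorted forms: 'fipqqqy' != 'ddeeggq'
Anagram: No


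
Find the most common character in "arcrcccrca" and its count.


Input: 'arcrcccrca'
Operation: tally each character
Counts: 'a':2, 'c':5, 'r':3
Maximum: 'c' appears 5 times


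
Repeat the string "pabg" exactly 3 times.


Input string: 'pabg'
Operation: repeat 3 times
Concatenation: 'pabg' + 'pabg' + 'pabg'
Result: pabgpabgpabg


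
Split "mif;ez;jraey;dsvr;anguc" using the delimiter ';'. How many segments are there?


Input string: 'mif;ez;jraey;dsvr;anguc'
Delimiter: ';'
Split result: 'mif', 'ez', 'jraey', 'dsvr', 'anguc'
Number of parts: 5


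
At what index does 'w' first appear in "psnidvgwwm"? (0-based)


Input string: 'psnidvgwwm'
Target: 'w'
Scanning left to right: s[0]='p', s[1]='s', s[2]='n', s[3]='i', s[4]='d', s[5]='v', s[6]='g', s[7]='w'
First match at index: 7


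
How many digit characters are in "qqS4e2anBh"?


Input string: 'qqS4e2anBh'
Operation: count digit characters (0-9)
Scan: 'q', 'q', 'S', '4'(digit), 'e', '2'(digit), 'a', 'n', 'B', 'h'
Digits found: 2
Result: 2


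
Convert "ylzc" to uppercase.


Input string: 'ylzc'
Operation: convert each letter to uppercase
Mapping: 'y'->'Y', 'l'->'L', 'z'->'Z', 'c'->'C'
Result: YLZC


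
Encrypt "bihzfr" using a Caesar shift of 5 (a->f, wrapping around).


Input: 'bihzfr', shift = 5
Operation: for each letter, (position + 5) mod 26
Mapping: 'b'(1+5=6)->'g', 'i'(8+5=13)->'n', 'h'(7+5=12)->'m', 'z'(25+5=30, 30 mod 26=4)->'e', 'f'(5+5=10)->'k', 'r'(17+5=22)->'w'
Result: gnmekw


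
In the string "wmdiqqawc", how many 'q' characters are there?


Input string: 'wmdiqqawc'
Target character: 'q'
Scan each position: s[4]='q', s[5]='q'
Matches found at indices: 4, 5
Total: 2


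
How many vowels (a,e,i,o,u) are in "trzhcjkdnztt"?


Input string: 'trzhcjkdnztt'
Operation: count vowels (a, e, i, o, u)
Scan: s[0]='t', s[1]='r', s[2]='z', s[3]='h', s[4]='c', s[5]='j', s[6]='k', s[7]='d', s[8]='n', s[9]='z', s[10]='t', s[11]='t'
Vowels found: 0
Result: 0


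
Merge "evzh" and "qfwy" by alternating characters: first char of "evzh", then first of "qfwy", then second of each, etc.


String 1: 'evzh'
String 2: 'qfwy'
Operation: alternate characters
Pairs: 'e'+'q', 'v'+'f', 'z'+'w', 'h'+'y'
Result: eqvfzwhy


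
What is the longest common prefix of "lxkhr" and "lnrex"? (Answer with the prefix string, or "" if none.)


String 1: 'lxkhr'
String 2: 'lnrex'
Compare position by position:
pos 0: 'l' vs 'l' match
pos 1: 'x' vs 'n' differ -> stop
Longest common prefix: "l" (length 1)


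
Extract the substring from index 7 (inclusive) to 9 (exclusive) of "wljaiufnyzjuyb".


Input string: 'wljaiufnyzjuyb'
Operation: slice [7:9]
Extract characters: s[7]='n', s[8]='y'
Result: ny


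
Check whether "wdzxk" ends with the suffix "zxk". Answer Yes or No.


Input string: 'wdzxk'
Suffix to check: 'zxk'
Last 3 characters of input: 'zxk'
Match: True
Result: Yes


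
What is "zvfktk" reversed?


Input string: 'zvfktk'
Operation: reverse character order
Original order: 'z' -> 'v' -> 'f' -> 'k' -> 't' -> 'k'
Reversed order: 'k' -> 't' -> 'k' -> 'f' -> 'v' -> 'z'
Result: ktkfvz


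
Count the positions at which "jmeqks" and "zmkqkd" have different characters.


String 1: 'jmeqks'
String 2: 'zmkqkd'
Compare each position: pos 0: 'j'!='z', pos 1: 'm'=='m', pos 2: 'e'!='k', pos 3: 'q'=='q', pos 4: 'k'=='k', pos 5: 's'!='d'
Differing positions: 3
Hamming distance: 3


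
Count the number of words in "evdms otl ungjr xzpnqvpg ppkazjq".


Input string: 'evdms otl ungjr xzpnqvpg ppkazjq'
Operation: split by spaces
Words found: 'evdms', 'otl', 'ungjr', 'xzpnqvpg', 'ppkazjq'
Word count: 5


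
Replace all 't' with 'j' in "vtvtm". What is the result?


Input string: 'vtvtm'
Operation: replace 't' with 'j'
Positions of 't': 1, 3
After replacement: vjvjm


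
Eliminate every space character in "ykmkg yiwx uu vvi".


Input string: 'ykmkg yiwx uu vvi'
Operation: remove all spaces
Words: 'ykmkg', 'yiwx', 'uu', 'vvi'
Join without spaces: ykmkgyiwxuuvvi


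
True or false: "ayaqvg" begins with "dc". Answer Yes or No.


Input string: 'ayaqvg'
Prefix to check: 'dc'
First 2 characters of input: 'ay'
Match: False
Result: No


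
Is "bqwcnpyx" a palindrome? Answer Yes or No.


Input string: 'bqwcnpyx'
Reversed: 'xypncwqb'
Compare pairs: s[0]='b' vs s[7]='x' (mismatch), s[1]='q' vs s[6]='y' (mismatch), s[2]='w' vs s[5]='p' (mismatch), s[3]='c' vs s[4]='n' (mismatch)
Palindrome: No


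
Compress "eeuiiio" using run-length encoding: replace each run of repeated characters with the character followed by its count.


Input: 'eeuiiio'
Operation: identify consecutive runs
Runs: 'ee' -> e2, 'u' -> u1, 'iii' -> i3, 'o' -> o1
Encoded: e2u1i3o1


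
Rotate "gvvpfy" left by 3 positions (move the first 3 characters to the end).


Input: 'gvvpfy', shift = 3
Operation: split at index 3 and swap parts
Front part s[0:3] = 'gvv'
Back part s[3:] = 'pfy'
Rotated = back + front = 'pfy' + 'gvv'
Result: pfygvv
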